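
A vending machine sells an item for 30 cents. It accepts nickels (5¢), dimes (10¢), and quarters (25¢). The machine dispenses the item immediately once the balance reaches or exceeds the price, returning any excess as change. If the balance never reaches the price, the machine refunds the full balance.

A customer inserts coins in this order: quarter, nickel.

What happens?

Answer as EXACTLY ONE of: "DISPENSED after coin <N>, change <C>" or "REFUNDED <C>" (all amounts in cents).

Answer: DISPENSED after coin 2, change 0

Derivation:
Price: 30¢
Coin 1 (quarter, 25¢): balance = 25¢
Coin 2 (nickel, 5¢): balance = 30¢
  → balance >= price → DISPENSE, change = 30 - 30 = 0¢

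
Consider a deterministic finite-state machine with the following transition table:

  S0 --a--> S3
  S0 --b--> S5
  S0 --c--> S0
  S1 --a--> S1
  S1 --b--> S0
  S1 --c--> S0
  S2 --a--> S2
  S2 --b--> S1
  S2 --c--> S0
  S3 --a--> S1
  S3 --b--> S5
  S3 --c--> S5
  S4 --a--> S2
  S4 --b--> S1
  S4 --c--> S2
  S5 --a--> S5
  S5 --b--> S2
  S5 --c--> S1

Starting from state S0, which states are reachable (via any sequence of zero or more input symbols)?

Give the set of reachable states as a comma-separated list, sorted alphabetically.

Answer: S0, S1, S2, S3, S5

Derivation:
BFS from S0:
  visit S0: S0--a-->S3 (new), S0--b-->S5 (new), S0--c-->S0 (seen)
  visit S3: S3--a-->S1 (new), S3--b-->S5 (seen), S3--c-->S5 (seen)
  visit S5: S5--a-->S5 (seen), S5--b-->S2 (new), S5--c-->S1 (seen)
  visit S1: S1--a-->S1 (seen), S1--b-->S0 (seen), S1--c-->S0 (seen)
  visit S2: S2--a-->S2 (seen), S2--b-->S1 (seen), S2--c-->S0 (seen)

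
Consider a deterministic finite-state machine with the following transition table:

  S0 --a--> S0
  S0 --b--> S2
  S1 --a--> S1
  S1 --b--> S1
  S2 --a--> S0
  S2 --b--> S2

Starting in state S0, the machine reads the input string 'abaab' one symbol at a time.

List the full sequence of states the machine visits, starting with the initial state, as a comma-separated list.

Start: S0
  read 'a': S0 --a--> S0
  read 'b': S0 --b--> S2
  read 'a': S2 --a--> S0
  read 'a': S0 --a--> S0
  read 'b': S0 --b--> S2

Answer: S0, S0, S2, S0, S0, S2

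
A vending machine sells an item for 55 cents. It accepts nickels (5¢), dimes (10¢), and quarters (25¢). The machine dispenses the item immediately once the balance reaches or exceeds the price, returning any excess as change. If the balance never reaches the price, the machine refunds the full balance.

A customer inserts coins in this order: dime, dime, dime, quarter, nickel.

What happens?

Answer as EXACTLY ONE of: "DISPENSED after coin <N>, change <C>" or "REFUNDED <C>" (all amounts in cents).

Answer: DISPENSED after coin 4, change 0

Derivation:
Price: 55¢
Coin 1 (dime, 10¢): balance = 10¢
Coin 2 (dime, 10¢): balance = 20¢
Coin 3 (dime, 10¢): balance = 30¢
Coin 4 (quarter, 25¢): balance = 55¢
  → balance >= price → DISPENSE, change = 55 - 55 = 0¢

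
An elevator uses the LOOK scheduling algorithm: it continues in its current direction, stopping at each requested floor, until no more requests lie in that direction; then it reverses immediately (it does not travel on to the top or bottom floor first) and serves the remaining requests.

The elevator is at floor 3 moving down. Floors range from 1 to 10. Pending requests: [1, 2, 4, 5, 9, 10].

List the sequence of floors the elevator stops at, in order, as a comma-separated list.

Answer: 2, 1, 4, 5, 9, 10

Derivation:
Current: 3, moving DOWN
Serve below first (descending): [2, 1]
Then reverse, serve above (ascending): [4, 5, 9, 10]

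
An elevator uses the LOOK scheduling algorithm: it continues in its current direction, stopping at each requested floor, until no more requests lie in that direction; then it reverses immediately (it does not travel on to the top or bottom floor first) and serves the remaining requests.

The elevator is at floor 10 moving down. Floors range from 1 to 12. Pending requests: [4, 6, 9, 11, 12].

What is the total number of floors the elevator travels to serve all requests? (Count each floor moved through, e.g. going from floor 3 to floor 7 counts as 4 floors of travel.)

Answer: 14

Derivation:
Start at floor 10 moving down, LOOK stop order: [9, 6, 4, 11, 12]
  10 → 9: |9-10| = 1, total = 1
  9 → 6: |6-9| = 3, total = 4
  6 → 4: |4-6| = 2, total = 6
  4 → 11: |11-4| = 7, total = 13
  11 → 12: |12-11| = 1, total = 14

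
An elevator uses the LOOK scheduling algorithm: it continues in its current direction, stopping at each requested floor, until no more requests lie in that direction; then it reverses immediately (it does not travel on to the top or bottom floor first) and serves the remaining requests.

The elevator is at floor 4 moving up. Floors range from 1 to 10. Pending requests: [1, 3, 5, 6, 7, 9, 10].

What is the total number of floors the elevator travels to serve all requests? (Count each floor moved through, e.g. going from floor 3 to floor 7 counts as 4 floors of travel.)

Start at floor 4 moving up, LOOK stop order: [5, 6, 7, 9, 10, 3, 1]
  4 → 5: |5-4| = 1, total = 1
  5 → 6: |6-5| = 1, total = 2
  6 → 7: |7-6| = 1, total = 3
  7 → 9: |9-7| = 2, total = 5
  9 → 10: |10-9| = 1, total = 6
  10 → 3: |3-10| = 7, total = 13
  3 → 1: |1-3| = 2, total = 15

Answer: 15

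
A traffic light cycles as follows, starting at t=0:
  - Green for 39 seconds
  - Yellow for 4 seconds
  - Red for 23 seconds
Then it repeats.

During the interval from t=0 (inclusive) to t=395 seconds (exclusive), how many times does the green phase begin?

Cycle = 39+4+23 = 66s
green phase starts at t = k*66 + 0 for k=0,1,2,...
Need k*66+0 < 395 → k < 5.985
k ∈ {0, ..., 5} → 6 starts

Answer: 6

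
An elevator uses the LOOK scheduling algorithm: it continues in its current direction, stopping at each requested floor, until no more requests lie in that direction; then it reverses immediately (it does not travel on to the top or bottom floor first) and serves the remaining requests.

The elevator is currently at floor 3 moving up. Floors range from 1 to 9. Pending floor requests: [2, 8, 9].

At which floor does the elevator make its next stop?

Current floor: 3, direction: up
Requests above: [8, 9]
Requests below: [2]
Moving up and requests lie above → nearest above is min([8, 9]) = 8

Answer: 8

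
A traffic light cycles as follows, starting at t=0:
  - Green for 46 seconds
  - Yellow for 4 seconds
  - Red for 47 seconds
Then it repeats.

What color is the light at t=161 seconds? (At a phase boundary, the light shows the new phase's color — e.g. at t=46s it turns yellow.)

Answer: red

Derivation:
Cycle length = 46 + 4 + 47 = 97s
t = 161, phase_t = 161 mod 97 = 64
64 >= 50 → RED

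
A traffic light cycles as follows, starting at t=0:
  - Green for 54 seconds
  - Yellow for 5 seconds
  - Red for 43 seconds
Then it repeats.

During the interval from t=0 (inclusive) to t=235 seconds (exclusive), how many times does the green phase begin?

Answer: 3

Derivation:
Cycle = 54+5+43 = 102s
green phase starts at t = k*102 + 0 for k=0,1,2,...
Need k*102+0 < 235 → k < 2.304
k ∈ {0, ..., 2} → 3 starts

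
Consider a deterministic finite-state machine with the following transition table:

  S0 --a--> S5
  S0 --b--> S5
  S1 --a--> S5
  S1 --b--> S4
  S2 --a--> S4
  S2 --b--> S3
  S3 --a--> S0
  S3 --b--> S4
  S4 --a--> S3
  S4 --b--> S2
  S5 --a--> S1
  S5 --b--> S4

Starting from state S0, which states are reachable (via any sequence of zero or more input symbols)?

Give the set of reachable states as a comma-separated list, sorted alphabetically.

Answer: S0, S1, S2, S3, S4, S5

Derivation:
BFS from S0:
  visit S0: S0--a-->S5 (new), S0--b-->S5 (seen)
  visit S5: S5--a-->S1 (new), S5--b-->S4 (new)
  visit S1: S1--a-->S5 (seen), S1--b-->S4 (seen)
  visit S4: S4--a-->S3 (new), S4--b-->S2 (new)
  visit S3: S3--a-->S0 (seen), S3--b-->S4 (seen)
  visit S2: S2--a-->S4 (seen), S2--b-->S3 (seen)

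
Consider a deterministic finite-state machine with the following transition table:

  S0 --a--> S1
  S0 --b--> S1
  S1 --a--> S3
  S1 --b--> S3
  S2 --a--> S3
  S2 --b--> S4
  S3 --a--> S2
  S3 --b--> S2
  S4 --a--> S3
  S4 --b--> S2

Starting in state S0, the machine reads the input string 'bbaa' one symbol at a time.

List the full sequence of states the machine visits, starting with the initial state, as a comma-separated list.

Start: S0
  read 'b': S0 --b--> S1
  read 'b': S1 --b--> S3
  read 'a': S3 --a--> S2
  read 'a': S2 --a--> S3

Answer: S0, S1, S3, S2, S3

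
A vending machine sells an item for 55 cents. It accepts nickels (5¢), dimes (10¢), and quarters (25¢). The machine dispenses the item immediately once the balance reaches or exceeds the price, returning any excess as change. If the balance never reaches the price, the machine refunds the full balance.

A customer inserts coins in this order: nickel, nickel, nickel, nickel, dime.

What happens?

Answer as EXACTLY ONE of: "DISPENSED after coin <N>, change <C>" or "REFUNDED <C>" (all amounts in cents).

Answer: REFUNDED 30

Derivation:
Price: 55¢
Coin 1 (nickel, 5¢): balance = 5¢
Coin 2 (nickel, 5¢): balance = 10¢
Coin 3 (nickel, 5¢): balance = 15¢
Coin 4 (nickel, 5¢): balance = 20¢
Coin 5 (dime, 10¢): balance = 30¢
All coins inserted, balance 30¢ < price 55¢ → REFUND 30¢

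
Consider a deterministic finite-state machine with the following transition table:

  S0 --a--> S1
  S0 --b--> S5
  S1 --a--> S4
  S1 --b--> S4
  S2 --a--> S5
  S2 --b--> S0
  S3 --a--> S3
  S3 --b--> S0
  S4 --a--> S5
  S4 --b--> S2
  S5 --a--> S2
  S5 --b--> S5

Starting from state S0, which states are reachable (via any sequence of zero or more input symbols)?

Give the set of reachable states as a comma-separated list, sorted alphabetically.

BFS from S0:
  visit S0: S0--a-->S1 (new), S0--b-->S5 (new)
  visit S1: S1--a-->S4 (new), S1--b-->S4 (seen)
  visit S5: S5--a-->S2 (new), S5--b-->S5 (seen)
  visit S4: S4--a-->S5 (seen), S4--b-->S2 (seen)
  visit S2: S2--a-->S5 (seen), S2--b-->S0 (seen)

Answer: S0, S1, S2, S4, S5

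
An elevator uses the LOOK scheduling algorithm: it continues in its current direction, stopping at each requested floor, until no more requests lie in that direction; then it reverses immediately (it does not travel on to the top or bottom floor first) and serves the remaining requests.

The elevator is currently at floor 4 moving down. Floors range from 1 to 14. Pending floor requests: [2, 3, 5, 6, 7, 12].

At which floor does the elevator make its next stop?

Answer: 3

Derivation:
Current floor: 4, direction: down
Requests above: [5, 6, 7, 12]
Requests below: [2, 3]
Moving down and requests lie below → nearest below is max([2, 3]) = 3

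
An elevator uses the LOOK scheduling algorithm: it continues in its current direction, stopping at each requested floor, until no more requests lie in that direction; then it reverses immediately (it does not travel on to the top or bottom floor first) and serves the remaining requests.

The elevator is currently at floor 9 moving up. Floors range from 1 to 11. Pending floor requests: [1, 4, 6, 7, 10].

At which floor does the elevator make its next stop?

Answer: 10

Derivation:
Current floor: 9, direction: up
Requests above: [10]
Requests below: [1, 4, 6, 7]
Moving up and requests lie above → nearest above is min([10]) = 10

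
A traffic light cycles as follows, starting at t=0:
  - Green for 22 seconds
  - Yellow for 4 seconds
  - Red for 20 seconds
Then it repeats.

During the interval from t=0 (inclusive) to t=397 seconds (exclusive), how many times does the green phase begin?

Cycle = 22+4+20 = 46s
green phase starts at t = k*46 + 0 for k=0,1,2,...
Need k*46+0 < 397 → k < 8.630
k ∈ {0, ..., 8} → 9 starts

Answer: 9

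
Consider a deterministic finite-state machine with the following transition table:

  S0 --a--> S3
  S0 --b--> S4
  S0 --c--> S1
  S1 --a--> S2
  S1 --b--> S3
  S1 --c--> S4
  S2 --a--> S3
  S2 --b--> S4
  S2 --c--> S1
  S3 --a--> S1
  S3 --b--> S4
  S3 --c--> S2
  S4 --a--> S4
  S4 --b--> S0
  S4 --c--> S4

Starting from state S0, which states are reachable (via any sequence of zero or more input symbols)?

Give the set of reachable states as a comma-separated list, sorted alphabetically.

Answer: S0, S1, S2, S3, S4

Derivation:
BFS from S0:
  visit S0: S0--a-->S3 (new), S0--b-->S4 (new), S0--c-->S1 (new)
  visit S3: S3--a-->S1 (seen), S3--b-->S4 (seen), S3--c-->S2 (new)
  visit S4: S4--a-->S4 (seen), S4--b-->S0 (seen), S4--c-->S4 (seen)
  visit S1: S1--a-->S2 (seen), S1--b-->S3 (seen), S1--c-->S4 (seen)
  visit S2: S2--a-->S3 (seen), S2--b-->S4 (seen), S2--c-->S1 (seen)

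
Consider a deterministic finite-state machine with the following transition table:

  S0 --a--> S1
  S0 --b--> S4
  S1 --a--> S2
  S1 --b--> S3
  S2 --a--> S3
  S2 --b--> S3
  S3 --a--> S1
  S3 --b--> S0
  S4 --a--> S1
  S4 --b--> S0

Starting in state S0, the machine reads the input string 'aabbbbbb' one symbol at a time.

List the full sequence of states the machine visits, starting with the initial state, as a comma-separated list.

Answer: S0, S1, S2, S3, S0, S4, S0, S4, S0

Derivation:
Start: S0
  read 'a': S0 --a--> S1
  read 'a': S1 --a--> S2
  read 'b': S2 --b--> S3
  read 'b': S3 --b--> S0
  read 'b': S0 --b--> S4
  read 'b': S4 --b--> S0
  read 'b': S0 --b--> S4
  read 'b': S4 --b--> S0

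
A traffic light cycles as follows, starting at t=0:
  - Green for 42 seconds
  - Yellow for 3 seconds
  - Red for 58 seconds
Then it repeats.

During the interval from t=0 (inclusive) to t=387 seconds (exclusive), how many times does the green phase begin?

Cycle = 42+3+58 = 103s
green phase starts at t = k*103 + 0 for k=0,1,2,...
Need k*103+0 < 387 → k < 3.757
k ∈ {0, ..., 3} → 4 starts

Answer: 4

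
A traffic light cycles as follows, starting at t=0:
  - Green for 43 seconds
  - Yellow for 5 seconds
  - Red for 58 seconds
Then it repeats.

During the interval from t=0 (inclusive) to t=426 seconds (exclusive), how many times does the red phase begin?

Cycle = 43+5+58 = 106s
red phase starts at t = k*106 + 48 for k=0,1,2,...
Need k*106+48 < 426 → k < 3.566
k ∈ {0, ..., 3} → 4 starts

Answer: 4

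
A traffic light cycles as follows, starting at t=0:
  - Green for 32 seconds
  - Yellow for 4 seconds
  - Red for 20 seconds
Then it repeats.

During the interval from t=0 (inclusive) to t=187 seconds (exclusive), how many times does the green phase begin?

Answer: 4

Derivation:
Cycle = 32+4+20 = 56s
green phase starts at t = k*56 + 0 for k=0,1,2,...
Need k*56+0 < 187 → k < 3.339
k ∈ {0, ..., 3} → 4 starts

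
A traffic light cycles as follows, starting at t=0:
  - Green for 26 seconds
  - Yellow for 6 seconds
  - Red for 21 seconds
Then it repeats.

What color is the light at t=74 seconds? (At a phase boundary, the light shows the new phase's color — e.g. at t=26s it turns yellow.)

Answer: green

Derivation:
Cycle length = 26 + 6 + 21 = 53s
t = 74, phase_t = 74 mod 53 = 21
21 < 26 (green end) → GREEN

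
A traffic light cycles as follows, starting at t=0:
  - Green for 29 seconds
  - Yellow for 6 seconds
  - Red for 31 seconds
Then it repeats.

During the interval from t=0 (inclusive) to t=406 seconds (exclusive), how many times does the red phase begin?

Answer: 6

Derivation:
Cycle = 29+6+31 = 66s
red phase starts at t = k*66 + 35 for k=0,1,2,...
Need k*66+35 < 406 → k < 5.621
k ∈ {0, ..., 5} → 6 starts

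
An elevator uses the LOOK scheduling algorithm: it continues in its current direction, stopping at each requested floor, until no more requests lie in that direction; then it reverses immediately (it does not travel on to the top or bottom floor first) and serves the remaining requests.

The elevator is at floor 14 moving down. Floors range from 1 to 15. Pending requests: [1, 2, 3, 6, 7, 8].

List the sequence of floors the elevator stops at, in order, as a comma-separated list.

Current: 14, moving DOWN
Serve below first (descending): [8, 7, 6, 3, 2, 1]
Then reverse, serve above (ascending): []

Answer: 8, 7, 6, 3, 2, 1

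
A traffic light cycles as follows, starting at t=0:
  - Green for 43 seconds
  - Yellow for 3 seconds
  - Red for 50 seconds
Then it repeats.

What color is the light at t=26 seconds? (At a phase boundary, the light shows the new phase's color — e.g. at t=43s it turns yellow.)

Cycle length = 43 + 3 + 50 = 96s
t = 26, phase_t = 26 mod 96 = 26
26 < 43 (green end) → GREEN

Answer: green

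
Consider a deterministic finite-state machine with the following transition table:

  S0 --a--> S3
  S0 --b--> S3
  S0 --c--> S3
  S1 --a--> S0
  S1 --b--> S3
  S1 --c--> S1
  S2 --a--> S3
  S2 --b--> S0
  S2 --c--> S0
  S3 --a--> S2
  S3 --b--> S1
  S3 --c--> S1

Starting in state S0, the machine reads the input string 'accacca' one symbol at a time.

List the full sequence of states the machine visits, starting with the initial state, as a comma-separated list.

Start: S0
  read 'a': S0 --a--> S3
  read 'c': S3 --c--> S1
  read 'c': S1 --c--> S1
  read 'a': S1 --a--> S0
  read 'c': S0 --c--> S3
  read 'c': S3 --c--> S1
  read 'a': S1 --a--> S0

Answer: S0, S3, S1, S1, S0, S3, S1, S0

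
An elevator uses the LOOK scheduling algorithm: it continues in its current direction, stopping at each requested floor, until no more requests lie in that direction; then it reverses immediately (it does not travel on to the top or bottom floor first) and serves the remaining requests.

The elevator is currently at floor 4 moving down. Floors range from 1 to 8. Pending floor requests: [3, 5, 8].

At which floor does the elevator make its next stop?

Current floor: 4, direction: down
Requests above: [5, 8]
Requests below: [3]
Moving down and requests lie below → nearest below is max([3]) = 3

Answer: 3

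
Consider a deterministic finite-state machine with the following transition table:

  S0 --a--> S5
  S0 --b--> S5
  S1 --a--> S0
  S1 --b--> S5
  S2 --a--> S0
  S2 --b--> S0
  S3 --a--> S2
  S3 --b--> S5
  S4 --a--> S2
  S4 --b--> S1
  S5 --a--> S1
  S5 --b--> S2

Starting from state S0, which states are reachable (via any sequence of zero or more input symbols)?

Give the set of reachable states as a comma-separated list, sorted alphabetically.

Answer: S0, S1, S2, S5

Derivation:
BFS from S0:
  visit S0: S0--a-->S5 (new), S0--b-->S5 (seen)
  visit S5: S5--a-->S1 (new), S5--b-->S2 (new)
  visit S1: S1--a-->S0 (seen), S1--b-->S5 (seen)
  visit S2: S2--a-->S0 (seen), S2--b-->S0 (seen)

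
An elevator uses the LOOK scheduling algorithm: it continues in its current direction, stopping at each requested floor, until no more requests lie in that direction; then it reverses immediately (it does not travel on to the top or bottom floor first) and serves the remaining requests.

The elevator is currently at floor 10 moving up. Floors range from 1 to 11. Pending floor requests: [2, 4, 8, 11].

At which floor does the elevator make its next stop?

Answer: 11

Derivation:
Current floor: 10, direction: up
Requests above: [11]
Requests below: [2, 4, 8]
Moving up and requests lie above → nearest above is min([11]) = 11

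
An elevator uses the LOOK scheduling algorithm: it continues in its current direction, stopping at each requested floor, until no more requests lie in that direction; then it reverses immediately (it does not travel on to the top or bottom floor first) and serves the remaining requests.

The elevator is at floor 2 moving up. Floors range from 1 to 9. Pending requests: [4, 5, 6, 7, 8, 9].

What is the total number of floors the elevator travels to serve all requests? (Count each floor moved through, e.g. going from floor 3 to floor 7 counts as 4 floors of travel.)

Start at floor 2 moving up, LOOK stop order: [4, 5, 6, 7, 8, 9]
  2 → 4: |4-2| = 2, total = 2
  4 → 5: |5-4| = 1, total = 3
  5 → 6: |6-5| = 1, total = 4
  6 → 7: |7-6| = 1, total = 5
  7 → 8: |8-7| = 1, total = 6
  8 → 9: |9-8| = 1, total = 7

Answer: 7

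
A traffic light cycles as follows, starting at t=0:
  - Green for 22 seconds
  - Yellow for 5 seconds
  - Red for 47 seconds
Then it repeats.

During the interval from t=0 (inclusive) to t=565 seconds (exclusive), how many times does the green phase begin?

Answer: 8

Derivation:
Cycle = 22+5+47 = 74s
green phase starts at t = k*74 + 0 for k=0,1,2,...
Need k*74+0 < 565 → k < 7.635
k ∈ {0, ..., 7} → 8 starts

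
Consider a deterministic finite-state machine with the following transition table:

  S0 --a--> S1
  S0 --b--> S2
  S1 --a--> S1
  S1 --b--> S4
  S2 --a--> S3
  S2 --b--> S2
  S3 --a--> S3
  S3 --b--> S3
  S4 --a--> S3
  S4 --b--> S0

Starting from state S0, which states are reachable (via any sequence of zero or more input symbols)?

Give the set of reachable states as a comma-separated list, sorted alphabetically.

BFS from S0:
  visit S0: S0--a-->S1 (new), S0--b-->S2 (new)
  visit S1: S1--a-->S1 (seen), S1--b-->S4 (new)
  visit S2: S2--a-->S3 (new), S2--b-->S2 (seen)
  visit S4: S4--a-->S3 (seen), S4--b-->S0 (seen)
  visit S3: S3--a-->S3 (seen), S3--b-->S3 (seen)

Answer: S0, S1, S2, S3, S4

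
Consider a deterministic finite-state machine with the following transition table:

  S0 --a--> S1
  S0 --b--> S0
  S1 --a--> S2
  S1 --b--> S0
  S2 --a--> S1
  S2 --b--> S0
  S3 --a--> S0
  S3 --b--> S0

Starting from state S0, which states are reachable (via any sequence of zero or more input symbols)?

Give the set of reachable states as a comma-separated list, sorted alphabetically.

Answer: S0, S1, S2

Derivation:
BFS from S0:
  visit S0: S0--a-->S1 (new), S0--b-->S0 (seen)
  visit S1: S1--a-->S2 (new), S1--b-->S0 (seen)
  visit S2: S2--a-->S1 (seen), S2--b-->S0 (seen)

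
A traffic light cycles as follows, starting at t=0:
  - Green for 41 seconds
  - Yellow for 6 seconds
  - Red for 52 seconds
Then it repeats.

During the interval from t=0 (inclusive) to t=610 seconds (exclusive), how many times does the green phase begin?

Answer: 7

Derivation:
Cycle = 41+6+52 = 99s
green phase starts at t = k*99 + 0 for k=0,1,2,...
Need k*99+0 < 610 → k < 6.162
k ∈ {0, ..., 6} → 7 starts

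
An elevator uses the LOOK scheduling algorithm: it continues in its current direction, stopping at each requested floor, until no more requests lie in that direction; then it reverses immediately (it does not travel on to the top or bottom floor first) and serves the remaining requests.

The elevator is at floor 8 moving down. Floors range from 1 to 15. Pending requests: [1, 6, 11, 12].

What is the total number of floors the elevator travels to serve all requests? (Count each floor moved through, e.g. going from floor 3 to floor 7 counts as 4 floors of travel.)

Answer: 18

Derivation:
Start at floor 8 moving down, LOOK stop order: [6, 1, 11, 12]
  8 → 6: |6-8| = 2, total = 2
  6 → 1: |1-6| = 5, total = 7
  1 → 11: |11-1| = 10, total = 17
  11 → 12: |12-11| = 1, total = 18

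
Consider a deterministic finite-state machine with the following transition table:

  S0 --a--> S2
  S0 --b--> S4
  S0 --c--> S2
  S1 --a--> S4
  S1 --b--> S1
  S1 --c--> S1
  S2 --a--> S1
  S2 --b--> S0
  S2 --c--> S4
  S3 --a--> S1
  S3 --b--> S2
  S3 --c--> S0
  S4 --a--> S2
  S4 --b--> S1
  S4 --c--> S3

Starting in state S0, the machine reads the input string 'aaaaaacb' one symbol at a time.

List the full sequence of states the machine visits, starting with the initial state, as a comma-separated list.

Start: S0
  read 'a': S0 --a--> S2
  read 'a': S2 --a--> S1
  read 'a': S1 --a--> S4
  read 'a': S4 --a--> S2
  read 'a': S2 --a--> S1
  read 'a': S1 --a--> S4
  read 'c': S4 --c--> S3
  read 'b': S3 --b--> S2

Answer: S0, S2, S1, S4, S2, S1, S4, S3, S2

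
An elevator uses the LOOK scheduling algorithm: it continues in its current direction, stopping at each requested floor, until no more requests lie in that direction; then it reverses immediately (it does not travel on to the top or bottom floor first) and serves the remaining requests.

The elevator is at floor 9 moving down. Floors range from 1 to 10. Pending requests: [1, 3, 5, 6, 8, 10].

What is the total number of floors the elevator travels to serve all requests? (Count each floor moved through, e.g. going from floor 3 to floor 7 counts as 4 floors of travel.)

Answer: 17

Derivation:
Start at floor 9 moving down, LOOK stop order: [8, 6, 5, 3, 1, 10]
  9 → 8: |8-9| = 1, total = 1
  8 → 6: |6-8| = 2, total = 3
  6 → 5: |5-6| = 1, total = 4
  5 → 3: |3-5| = 2, total = 6
  3 → 1: |1-3| = 2, total = 8
  1 → 10: |10-1| = 9, total = 17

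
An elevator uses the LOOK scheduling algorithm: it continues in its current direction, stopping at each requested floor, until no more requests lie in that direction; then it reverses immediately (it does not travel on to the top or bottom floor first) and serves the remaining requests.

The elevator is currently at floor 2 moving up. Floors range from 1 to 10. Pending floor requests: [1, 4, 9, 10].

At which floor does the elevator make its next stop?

Answer: 4

Derivation:
Current floor: 2, direction: up
Requests above: [4, 9, 10]
Requests below: [1]
Moving up and requests lie above → nearest above is min([4, 9, 10]) = 4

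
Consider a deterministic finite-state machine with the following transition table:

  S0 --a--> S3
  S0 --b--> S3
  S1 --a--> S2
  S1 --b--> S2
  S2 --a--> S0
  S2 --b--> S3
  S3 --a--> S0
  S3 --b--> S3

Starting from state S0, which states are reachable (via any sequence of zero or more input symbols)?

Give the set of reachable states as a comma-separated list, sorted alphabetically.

BFS from S0:
  visit S0: S0--a-->S3 (new), S0--b-->S3 (seen)
  visit S3: S3--a-->S0 (seen), S3--b-->S3 (seen)

Answer: S0, S3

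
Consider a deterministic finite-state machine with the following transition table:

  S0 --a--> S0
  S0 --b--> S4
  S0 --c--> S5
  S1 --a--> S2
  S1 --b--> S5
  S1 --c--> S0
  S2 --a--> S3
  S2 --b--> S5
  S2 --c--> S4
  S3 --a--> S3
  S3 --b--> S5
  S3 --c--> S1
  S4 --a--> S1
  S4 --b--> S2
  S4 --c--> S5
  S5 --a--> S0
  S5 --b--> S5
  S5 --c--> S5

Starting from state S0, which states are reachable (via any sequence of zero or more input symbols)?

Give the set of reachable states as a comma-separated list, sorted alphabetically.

Answer: S0, S1, S2, S3, S4, S5

Derivation:
BFS from S0:
  visit S0: S0--a-->S0 (seen), S0--b-->S4 (new), S0--c-->S5 (new)
  visit S4: S4--a-->S1 (new), S4--b-->S2 (new), S4--c-->S5 (seen)
  visit S5: S5--a-->S0 (seen), S5--b-->S5 (seen), S5--c-->S5 (seen)
  visit S1: S1--a-->S2 (seen), S1--b-->S5 (seen), S1--c-->S0 (seen)
  visit S2: S2--a-->S3 (new), S2--b-->S5 (seen), S2--c-->S4 (seen)
  visit S3: S3--a-->S3 (seen), S3--b-->S5 (seen), S3--c-->S1 (seen)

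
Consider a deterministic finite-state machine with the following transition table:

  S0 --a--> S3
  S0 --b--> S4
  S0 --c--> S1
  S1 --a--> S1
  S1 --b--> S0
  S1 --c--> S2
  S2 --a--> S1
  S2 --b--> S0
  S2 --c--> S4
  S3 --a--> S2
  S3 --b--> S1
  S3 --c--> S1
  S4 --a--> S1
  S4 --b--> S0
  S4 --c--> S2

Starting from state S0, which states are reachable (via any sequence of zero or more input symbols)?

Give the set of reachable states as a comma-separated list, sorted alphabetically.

BFS from S0:
  visit S0: S0--a-->S3 (new), S0--b-->S4 (new), S0--c-->S1 (new)
  visit S3: S3--a-->S2 (new), S3--b-->S1 (seen), S3--c-->S1 (seen)
  visit S4: S4--a-->S1 (seen), S4--b-->S0 (seen), S4--c-->S2 (seen)
  visit S1: S1--a-->S1 (seen), S1--b-->S0 (seen), S1--c-->S2 (seen)
  visit S2: S2--a-->S1 (seen), S2--b-->S0 (seen), S2--c-->S4 (seen)

Answer: S0, S1, S2, S3, S4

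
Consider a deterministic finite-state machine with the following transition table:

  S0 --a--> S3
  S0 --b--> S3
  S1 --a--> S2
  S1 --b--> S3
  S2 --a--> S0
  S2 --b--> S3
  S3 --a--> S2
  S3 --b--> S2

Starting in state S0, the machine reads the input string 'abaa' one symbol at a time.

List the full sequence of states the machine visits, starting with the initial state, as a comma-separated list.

Start: S0
  read 'a': S0 --a--> S3
  read 'b': S3 --b--> S2
  read 'a': S2 --a--> S0
  read 'a': S0 --a--> S3

Answer: S0, S3, S2, S0, S3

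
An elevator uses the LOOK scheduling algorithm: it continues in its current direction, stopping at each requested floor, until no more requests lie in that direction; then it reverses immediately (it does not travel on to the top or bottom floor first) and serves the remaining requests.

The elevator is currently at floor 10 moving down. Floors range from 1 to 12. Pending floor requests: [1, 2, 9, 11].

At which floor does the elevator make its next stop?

Answer: 9

Derivation:
Current floor: 10, direction: down
Requests above: [11]
Requests below: [1, 2, 9]
Moving down and requests lie below → nearest below is max([1, 2, 9]) = 9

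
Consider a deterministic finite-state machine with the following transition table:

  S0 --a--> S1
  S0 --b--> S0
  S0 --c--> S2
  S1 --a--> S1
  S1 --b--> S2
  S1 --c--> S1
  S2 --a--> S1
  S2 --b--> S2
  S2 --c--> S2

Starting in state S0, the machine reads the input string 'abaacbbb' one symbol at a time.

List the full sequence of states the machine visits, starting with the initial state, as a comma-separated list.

Answer: S0, S1, S2, S1, S1, S1, S2, S2, S2

Derivation:
Start: S0
  read 'a': S0 --a--> S1
  read 'b': S1 --b--> S2
  read 'a': S2 --a--> S1
  read 'a': S1 --a--> S1
  read 'c': S1 --c--> S1
  read 'b': S1 --b--> S2
  read 'b': S2 --b--> S2
  read 'b': S2 --b--> S2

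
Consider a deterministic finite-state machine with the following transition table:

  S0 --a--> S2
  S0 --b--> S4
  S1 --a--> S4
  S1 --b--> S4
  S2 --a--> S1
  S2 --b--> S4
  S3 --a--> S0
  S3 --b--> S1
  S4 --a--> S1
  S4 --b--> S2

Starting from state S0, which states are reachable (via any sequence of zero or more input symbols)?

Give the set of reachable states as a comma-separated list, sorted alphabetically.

Answer: S0, S1, S2, S4

Derivation:
BFS from S0:
  visit S0: S0--a-->S2 (new), S0--b-->S4 (new)
  visit S2: S2--a-->S1 (new), S2--b-->S4 (seen)
  visit S4: S4--a-->S1 (seen), S4--b-->S2 (seen)
  visit S1: S1--a-->S4 (seen), S1--b-->S4 (seen)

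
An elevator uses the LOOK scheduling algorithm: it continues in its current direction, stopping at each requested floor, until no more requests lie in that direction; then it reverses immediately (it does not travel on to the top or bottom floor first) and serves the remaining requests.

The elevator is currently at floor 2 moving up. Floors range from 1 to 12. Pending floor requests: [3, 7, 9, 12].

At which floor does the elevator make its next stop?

Current floor: 2, direction: up
Requests above: [3, 7, 9, 12]
Requests below: []
Moving up and requests lie above → nearest above is min([3, 7, 9, 12]) = 3

Answer: 3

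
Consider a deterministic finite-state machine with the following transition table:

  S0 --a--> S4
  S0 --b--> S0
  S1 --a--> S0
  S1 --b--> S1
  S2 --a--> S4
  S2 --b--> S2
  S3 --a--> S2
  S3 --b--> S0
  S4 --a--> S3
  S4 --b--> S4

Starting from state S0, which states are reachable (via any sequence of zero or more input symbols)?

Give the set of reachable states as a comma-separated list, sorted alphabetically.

BFS from S0:
  visit S0: S0--a-->S4 (new), S0--b-->S0 (seen)
  visit S4: S4--a-->S3 (new), S4--b-->S4 (seen)
  visit S3: S3--a-->S2 (new), S3--b-->S0 (seen)
  visit S2: S2--a-->S4 (seen), S2--b-->S2 (seen)

Answer: S0, S2, S3, S4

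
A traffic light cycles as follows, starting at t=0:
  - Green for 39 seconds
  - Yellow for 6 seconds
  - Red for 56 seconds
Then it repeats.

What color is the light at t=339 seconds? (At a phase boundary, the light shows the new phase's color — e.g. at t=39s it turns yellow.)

Cycle length = 39 + 6 + 56 = 101s
t = 339, phase_t = 339 mod 101 = 36
36 < 39 (green end) → GREEN

Answer: green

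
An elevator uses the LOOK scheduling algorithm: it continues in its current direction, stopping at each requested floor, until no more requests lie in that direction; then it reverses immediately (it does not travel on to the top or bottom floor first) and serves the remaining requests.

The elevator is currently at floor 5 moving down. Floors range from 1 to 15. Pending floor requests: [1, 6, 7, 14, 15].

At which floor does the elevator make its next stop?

Current floor: 5, direction: down
Requests above: [6, 7, 14, 15]
Requests below: [1]
Moving down and requests lie below → nearest below is max([1]) = 1

Answer: 1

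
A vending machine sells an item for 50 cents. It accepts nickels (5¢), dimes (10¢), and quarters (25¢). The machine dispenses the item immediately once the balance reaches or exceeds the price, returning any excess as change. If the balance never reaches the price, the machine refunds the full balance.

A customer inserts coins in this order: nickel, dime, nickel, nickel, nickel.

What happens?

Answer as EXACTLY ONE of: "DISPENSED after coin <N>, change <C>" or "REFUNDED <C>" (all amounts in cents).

Price: 50¢
Coin 1 (nickel, 5¢): balance = 5¢
Coin 2 (dime, 10¢): balance = 15¢
Coin 3 (nickel, 5¢): balance = 20¢
Coin 4 (nickel, 5¢): balance = 25¢
Coin 5 (nickel, 5¢): balance = 30¢
All coins inserted, balance 30¢ < price 50¢ → REFUND 30¢

Answer: REFUNDED 30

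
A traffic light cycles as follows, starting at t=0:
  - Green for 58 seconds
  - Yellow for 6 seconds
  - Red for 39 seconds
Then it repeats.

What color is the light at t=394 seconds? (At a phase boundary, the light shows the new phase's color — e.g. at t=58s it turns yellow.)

Answer: red

Derivation:
Cycle length = 58 + 6 + 39 = 103s
t = 394, phase_t = 394 mod 103 = 85
85 >= 64 → RED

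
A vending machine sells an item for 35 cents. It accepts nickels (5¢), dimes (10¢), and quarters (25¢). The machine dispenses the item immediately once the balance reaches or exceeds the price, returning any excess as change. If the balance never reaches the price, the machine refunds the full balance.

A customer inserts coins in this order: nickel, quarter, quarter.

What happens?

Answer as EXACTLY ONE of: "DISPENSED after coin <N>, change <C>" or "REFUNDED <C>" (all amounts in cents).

Price: 35¢
Coin 1 (nickel, 5¢): balance = 5¢
Coin 2 (quarter, 25¢): balance = 30¢
Coin 3 (quarter, 25¢): balance = 55¢
  → balance >= price → DISPENSE, change = 55 - 35 = 20¢

Answer: DISPENSED after coin 3, change 20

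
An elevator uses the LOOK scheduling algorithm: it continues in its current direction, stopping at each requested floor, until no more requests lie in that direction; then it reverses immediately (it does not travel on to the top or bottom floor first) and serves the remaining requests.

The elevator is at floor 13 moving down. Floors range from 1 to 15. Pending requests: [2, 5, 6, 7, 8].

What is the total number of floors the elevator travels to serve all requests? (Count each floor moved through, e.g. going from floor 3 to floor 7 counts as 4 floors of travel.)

Answer: 11

Derivation:
Start at floor 13 moving down, LOOK stop order: [8, 7, 6, 5, 2]
  13 → 8: |8-13| = 5, total = 5
  8 → 7: |7-8| = 1, total = 6
  7 → 6: |6-7| = 1, total = 7
  6 → 5: |5-6| = 1, total = 8
  5 → 2: |2-5| = 3, total = 11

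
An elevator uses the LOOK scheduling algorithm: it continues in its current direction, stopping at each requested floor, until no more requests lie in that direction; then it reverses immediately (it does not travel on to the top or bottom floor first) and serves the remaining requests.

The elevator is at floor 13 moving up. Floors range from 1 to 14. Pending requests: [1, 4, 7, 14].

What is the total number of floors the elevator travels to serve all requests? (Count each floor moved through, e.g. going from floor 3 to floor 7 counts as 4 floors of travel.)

Start at floor 13 moving up, LOOK stop order: [14, 7, 4, 1]
  13 → 14: |14-13| = 1, total = 1
  14 → 7: |7-14| = 7, total = 8
  7 → 4: |4-7| = 3, total = 11
  4 → 1: |1-4| = 3, total = 14

Answer: 14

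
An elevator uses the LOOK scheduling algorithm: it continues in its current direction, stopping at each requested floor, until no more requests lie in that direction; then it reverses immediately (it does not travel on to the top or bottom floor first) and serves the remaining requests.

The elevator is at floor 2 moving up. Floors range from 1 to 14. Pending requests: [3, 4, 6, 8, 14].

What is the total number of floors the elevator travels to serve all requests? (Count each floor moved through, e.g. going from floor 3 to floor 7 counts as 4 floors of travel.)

Start at floor 2 moving up, LOOK stop order: [3, 4, 6, 8, 14]
  2 → 3: |3-2| = 1, total = 1
  3 → 4: |4-3| = 1, total = 2
  4 → 6: |6-4| = 2, total = 4
  6 → 8: |8-6| = 2, total = 6
  8 → 14: |14-8| = 6, total = 12

Answer: 12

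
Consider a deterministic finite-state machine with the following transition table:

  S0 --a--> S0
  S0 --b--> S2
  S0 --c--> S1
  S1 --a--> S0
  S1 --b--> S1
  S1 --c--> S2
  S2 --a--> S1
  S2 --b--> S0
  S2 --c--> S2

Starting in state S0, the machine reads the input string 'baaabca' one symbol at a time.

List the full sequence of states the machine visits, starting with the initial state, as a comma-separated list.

Start: S0
  read 'b': S0 --b--> S2
  read 'a': S2 --a--> S1
  read 'a': S1 --a--> S0
  read 'a': S0 --a--> S0
  read 'b': S0 --b--> S2
  read 'c': S2 --c--> S2
  read 'a': S2 --a--> S1

Answer: S0, S2, S1, S0, S0, S2, S2, S1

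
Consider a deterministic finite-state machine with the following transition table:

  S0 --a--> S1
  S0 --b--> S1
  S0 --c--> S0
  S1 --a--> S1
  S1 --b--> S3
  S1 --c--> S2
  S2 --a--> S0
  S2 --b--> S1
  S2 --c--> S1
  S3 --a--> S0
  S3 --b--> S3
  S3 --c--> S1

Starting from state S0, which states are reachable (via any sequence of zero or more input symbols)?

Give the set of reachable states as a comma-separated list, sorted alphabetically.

BFS from S0:
  visit S0: S0--a-->S1 (new), S0--b-->S1 (seen), S0--c-->S0 (seen)
  visit S1: S1--a-->S1 (seen), S1--b-->S3 (new), S1--c-->S2 (new)
  visit S3: S3--a-->S0 (seen), S3--b-->S3 (seen), S3--c-->S1 (seen)
  visit S2: S2--a-->S0 (seen), S2--b-->S1 (seen), S2--c-->S1 (seen)

Answer: S0, S1, S2, S3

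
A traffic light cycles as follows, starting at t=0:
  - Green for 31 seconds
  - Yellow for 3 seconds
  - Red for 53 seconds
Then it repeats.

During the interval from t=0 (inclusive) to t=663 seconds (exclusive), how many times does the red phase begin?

Cycle = 31+3+53 = 87s
red phase starts at t = k*87 + 34 for k=0,1,2,...
Need k*87+34 < 663 → k < 7.230
k ∈ {0, ..., 7} → 8 starts

Answer: 8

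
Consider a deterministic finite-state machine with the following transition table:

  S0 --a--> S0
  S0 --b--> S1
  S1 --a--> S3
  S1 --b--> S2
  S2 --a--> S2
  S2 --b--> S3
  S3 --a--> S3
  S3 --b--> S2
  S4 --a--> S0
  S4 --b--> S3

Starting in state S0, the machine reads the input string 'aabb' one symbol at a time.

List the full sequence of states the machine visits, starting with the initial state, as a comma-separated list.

Answer: S0, S0, S0, S1, S2

Derivation:
Start: S0
  read 'a': S0 --a--> S0
  read 'a': S0 --a--> S0
  read 'b': S0 --b--> S1
  read 'b': S1 --b--> S2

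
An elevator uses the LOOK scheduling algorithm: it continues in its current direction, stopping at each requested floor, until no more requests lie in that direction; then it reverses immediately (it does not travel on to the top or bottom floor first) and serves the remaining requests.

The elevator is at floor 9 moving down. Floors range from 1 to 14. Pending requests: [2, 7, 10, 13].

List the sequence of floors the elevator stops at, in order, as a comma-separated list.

Current: 9, moving DOWN
Serve below first (descending): [7, 2]
Then reverse, serve above (ascending): [10, 13]

Answer: 7, 2, 10, 13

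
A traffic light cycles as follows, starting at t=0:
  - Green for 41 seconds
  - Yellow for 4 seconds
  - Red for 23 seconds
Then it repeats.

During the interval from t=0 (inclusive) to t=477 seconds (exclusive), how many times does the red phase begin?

Cycle = 41+4+23 = 68s
red phase starts at t = k*68 + 45 for k=0,1,2,...
Need k*68+45 < 477 → k < 6.353
k ∈ {0, ..., 6} → 7 starts

Answer: 7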